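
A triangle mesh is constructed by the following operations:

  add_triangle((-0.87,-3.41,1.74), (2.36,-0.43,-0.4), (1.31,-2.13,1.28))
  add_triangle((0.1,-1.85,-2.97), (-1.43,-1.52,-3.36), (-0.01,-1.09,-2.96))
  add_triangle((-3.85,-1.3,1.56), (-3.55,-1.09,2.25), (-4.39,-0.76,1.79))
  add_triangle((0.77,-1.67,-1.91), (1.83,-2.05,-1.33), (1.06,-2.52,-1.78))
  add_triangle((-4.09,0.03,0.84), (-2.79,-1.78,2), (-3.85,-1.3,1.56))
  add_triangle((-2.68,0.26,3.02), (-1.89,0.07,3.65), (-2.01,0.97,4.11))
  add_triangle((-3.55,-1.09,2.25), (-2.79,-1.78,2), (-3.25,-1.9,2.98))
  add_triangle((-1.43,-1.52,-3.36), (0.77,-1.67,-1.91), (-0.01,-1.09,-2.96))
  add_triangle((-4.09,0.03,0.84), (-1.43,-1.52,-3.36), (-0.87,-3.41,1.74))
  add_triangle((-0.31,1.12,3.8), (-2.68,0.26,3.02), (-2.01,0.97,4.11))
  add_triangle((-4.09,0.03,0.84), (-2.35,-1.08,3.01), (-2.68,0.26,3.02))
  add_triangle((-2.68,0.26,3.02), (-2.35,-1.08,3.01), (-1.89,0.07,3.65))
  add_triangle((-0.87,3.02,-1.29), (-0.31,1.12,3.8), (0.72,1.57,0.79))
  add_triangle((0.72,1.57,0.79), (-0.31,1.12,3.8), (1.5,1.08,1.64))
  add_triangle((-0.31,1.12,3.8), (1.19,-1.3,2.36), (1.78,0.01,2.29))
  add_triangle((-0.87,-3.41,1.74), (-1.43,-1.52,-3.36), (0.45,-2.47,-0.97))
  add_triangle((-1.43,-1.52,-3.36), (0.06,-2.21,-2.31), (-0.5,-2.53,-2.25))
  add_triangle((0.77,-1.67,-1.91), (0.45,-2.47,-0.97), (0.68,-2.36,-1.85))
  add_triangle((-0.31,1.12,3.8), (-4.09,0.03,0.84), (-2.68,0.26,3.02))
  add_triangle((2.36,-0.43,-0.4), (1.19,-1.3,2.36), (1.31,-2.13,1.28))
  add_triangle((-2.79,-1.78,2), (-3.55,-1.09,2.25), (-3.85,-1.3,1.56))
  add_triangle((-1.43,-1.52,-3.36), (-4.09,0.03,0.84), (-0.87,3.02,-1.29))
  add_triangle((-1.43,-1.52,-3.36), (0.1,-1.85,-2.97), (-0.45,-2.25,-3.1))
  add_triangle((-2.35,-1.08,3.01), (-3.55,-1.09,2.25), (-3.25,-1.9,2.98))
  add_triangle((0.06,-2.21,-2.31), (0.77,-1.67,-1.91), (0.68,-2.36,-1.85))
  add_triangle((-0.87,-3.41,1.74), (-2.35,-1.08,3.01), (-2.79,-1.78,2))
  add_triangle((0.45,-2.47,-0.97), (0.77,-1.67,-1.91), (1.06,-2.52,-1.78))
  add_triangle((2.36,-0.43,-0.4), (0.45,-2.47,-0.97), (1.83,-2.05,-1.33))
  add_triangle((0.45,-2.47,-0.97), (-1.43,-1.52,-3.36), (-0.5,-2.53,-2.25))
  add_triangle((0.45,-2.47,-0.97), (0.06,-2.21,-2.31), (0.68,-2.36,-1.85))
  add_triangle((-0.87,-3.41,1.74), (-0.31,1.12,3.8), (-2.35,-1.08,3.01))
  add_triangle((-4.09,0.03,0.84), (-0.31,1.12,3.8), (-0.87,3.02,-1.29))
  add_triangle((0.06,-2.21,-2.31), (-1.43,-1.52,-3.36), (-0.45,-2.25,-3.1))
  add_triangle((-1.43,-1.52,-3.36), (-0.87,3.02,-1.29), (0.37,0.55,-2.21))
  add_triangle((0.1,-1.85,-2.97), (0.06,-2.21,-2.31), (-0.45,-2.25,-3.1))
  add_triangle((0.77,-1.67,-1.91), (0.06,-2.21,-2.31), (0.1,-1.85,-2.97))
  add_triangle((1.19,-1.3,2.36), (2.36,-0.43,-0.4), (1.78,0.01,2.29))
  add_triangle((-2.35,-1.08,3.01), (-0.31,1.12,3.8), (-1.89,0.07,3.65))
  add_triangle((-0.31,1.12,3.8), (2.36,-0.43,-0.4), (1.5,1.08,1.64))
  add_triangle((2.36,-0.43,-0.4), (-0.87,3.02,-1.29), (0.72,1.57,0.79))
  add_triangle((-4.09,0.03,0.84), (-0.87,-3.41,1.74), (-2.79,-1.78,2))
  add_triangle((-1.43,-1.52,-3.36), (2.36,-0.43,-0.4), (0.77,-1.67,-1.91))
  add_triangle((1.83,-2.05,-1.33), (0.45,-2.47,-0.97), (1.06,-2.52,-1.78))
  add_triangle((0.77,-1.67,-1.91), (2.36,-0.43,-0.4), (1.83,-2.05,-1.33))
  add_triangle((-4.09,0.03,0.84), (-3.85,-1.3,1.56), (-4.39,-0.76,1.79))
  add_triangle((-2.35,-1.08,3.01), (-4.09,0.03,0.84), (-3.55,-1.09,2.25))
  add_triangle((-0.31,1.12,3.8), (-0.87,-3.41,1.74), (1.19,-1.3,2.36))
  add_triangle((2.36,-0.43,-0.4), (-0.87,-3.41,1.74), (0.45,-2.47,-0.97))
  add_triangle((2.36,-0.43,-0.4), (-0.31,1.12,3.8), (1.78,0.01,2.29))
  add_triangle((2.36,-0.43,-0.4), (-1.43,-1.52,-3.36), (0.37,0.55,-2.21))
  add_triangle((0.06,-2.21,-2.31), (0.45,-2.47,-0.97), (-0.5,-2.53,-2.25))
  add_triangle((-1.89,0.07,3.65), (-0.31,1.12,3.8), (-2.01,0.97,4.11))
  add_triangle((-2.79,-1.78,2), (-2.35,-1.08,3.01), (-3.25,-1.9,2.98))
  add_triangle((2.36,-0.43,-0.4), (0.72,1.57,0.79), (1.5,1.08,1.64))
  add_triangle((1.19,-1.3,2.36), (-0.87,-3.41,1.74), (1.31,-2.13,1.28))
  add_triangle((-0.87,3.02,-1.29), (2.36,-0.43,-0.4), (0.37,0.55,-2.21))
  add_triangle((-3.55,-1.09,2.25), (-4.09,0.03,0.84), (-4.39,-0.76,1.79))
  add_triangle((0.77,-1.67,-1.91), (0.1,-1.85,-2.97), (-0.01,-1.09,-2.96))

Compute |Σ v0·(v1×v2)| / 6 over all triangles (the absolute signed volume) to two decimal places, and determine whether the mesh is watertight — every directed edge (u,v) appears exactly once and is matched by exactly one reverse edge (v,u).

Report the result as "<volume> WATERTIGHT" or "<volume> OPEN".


Per-triangle v0·(v1×v2)/6:
  t1: +0.9236
  t2: +0.5447
  t3: +0.3754
  t4: +0.3002
  t5: -0.3479
  t6: +0.6197
  t7: +0.3790
  t8: -0.7848
  t9: +10.1377
  t10: -0.2963
  t11: +2.2612
  t12: +0.8698
  t13: +2.5152
  t14: +1.0872
  t15: +1.9036
  t16: +3.8599
  t17: +0.5848
  t18: +0.0479
  t19: +1.2695
  t20: +1.2657
  t21: +0.4970
  t22: +9.0380
  t23: +0.4009
  t24: +0.6165
  t25: +0.2019
  t26: +1.9772
  t27: +0.1587
  t28: +0.3545
  t29: -0.2101
  t30: +0.2787
  t31: +4.3214
  t32: +8.7945
  t33: +0.0720
  t34: +2.9233
  t35: +0.2088
  t36: +0.2736
  t37: +1.4411
  t38: +0.6432
  t39: +1.2024
  t40: +1.9884
  t41: +1.4070
  t42: +0.9212
  t43: +0.3440
  t44: +0.5879
  t45: +0.3889
  t46: +0.7852
  t47: +4.3550
  t48: +2.7503
  t49: +0.5914
  t50: +2.3787
  t51: +0.3933
  t52: +0.8234
  t53: -0.0199
  t54: +0.7820
  t55: +1.6202
  t56: +2.0677
  t57: +0.1455
  t58: +0.2372
Σ = +83.2567 → |volume| = 83.26

Directed edges: 174 total, each appears once with its reverse present → watertight.

83.26 WATERTIGHT


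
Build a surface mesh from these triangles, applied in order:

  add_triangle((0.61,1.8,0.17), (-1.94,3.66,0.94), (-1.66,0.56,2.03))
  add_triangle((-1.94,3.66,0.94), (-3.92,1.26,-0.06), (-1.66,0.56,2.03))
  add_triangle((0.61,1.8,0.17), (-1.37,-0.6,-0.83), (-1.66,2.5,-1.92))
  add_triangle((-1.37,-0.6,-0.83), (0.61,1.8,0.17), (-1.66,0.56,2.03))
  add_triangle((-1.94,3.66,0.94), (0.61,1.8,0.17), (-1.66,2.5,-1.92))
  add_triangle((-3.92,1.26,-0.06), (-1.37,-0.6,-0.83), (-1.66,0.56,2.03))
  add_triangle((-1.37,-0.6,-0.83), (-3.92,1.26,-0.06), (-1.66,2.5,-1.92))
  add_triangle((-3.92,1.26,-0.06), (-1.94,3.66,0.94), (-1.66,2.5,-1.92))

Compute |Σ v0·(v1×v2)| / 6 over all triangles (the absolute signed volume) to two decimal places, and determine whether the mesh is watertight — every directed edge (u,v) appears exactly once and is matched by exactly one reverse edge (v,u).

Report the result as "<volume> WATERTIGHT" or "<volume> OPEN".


15.54 WATERTIGHT

Per-triangle v0·(v1×v2)/6:
  t1: +1.5565
  t2: +4.0608
  t3: -0.1730
  t4: -1.1211
  t5: +2.5042
  t6: +1.3831
  t7: +2.3271
  t8: +5.0043
Σ = +15.5419 → |volume| = 15.54

Directed edges: 24 total, each appears once with its reverse present → watertight.


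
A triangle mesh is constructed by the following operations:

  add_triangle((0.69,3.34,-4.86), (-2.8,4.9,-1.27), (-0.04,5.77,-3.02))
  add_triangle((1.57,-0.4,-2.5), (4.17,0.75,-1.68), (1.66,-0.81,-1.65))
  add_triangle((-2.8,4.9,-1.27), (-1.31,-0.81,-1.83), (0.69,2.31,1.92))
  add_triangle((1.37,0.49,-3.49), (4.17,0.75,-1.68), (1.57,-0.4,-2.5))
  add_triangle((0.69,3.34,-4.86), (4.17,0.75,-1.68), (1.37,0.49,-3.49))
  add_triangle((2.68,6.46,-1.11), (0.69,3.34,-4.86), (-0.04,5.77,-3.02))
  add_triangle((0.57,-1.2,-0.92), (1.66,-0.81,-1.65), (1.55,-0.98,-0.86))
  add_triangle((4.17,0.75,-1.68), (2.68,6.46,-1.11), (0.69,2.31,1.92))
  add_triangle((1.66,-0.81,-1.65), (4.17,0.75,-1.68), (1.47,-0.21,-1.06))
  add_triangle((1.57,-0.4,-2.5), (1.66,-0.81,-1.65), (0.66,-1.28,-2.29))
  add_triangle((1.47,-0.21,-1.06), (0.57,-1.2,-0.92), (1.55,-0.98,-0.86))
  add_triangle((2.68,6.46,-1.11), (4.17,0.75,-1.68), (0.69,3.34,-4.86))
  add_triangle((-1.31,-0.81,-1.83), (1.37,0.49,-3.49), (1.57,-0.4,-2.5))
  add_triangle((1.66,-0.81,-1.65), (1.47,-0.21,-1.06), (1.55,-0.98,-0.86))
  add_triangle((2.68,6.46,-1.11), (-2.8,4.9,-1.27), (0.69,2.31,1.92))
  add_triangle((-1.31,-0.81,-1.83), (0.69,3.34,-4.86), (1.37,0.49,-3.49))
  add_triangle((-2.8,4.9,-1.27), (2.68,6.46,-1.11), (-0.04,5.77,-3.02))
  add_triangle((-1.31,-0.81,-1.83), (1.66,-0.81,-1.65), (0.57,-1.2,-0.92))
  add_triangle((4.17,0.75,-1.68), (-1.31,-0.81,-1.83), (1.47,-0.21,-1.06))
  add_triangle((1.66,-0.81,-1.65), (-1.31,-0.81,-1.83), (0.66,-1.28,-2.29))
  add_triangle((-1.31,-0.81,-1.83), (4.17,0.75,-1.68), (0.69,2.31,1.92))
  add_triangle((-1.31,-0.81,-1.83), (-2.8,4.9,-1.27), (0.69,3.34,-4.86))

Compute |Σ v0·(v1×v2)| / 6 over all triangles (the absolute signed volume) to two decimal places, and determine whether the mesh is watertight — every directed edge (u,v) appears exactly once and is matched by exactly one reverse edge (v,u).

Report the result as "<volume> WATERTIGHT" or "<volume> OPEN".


Per-triangle v0·(v1×v2)/6:
  t1: +7.3896
  t2: +0.9735
  t3: +0.2981
  t4: +1.7095
  t5: +5.7910
  t6: +9.7117
  t7: +0.1955
  t8: +9.1780
  t9: -0.0369
  t10: +0.4145
  t11: -0.1652
  t12: +18.9692
  t13: +1.2514
  t14: +0.1204
  t15: +12.1794
  t16: +3.8913
  t17: +9.4336
  t18: +0.6571
  t19: -0.5906
  t20: -0.1750
  t21: -2.7045
  t22: +10.1122
Σ = +88.6038 → |volume| = 88.60

Directed edges: 66 total; 6 unmatched, e.g. (0.66,-1.28,-2.29)→(1.57,-0.4,-2.5) → open.

88.60 OPEN


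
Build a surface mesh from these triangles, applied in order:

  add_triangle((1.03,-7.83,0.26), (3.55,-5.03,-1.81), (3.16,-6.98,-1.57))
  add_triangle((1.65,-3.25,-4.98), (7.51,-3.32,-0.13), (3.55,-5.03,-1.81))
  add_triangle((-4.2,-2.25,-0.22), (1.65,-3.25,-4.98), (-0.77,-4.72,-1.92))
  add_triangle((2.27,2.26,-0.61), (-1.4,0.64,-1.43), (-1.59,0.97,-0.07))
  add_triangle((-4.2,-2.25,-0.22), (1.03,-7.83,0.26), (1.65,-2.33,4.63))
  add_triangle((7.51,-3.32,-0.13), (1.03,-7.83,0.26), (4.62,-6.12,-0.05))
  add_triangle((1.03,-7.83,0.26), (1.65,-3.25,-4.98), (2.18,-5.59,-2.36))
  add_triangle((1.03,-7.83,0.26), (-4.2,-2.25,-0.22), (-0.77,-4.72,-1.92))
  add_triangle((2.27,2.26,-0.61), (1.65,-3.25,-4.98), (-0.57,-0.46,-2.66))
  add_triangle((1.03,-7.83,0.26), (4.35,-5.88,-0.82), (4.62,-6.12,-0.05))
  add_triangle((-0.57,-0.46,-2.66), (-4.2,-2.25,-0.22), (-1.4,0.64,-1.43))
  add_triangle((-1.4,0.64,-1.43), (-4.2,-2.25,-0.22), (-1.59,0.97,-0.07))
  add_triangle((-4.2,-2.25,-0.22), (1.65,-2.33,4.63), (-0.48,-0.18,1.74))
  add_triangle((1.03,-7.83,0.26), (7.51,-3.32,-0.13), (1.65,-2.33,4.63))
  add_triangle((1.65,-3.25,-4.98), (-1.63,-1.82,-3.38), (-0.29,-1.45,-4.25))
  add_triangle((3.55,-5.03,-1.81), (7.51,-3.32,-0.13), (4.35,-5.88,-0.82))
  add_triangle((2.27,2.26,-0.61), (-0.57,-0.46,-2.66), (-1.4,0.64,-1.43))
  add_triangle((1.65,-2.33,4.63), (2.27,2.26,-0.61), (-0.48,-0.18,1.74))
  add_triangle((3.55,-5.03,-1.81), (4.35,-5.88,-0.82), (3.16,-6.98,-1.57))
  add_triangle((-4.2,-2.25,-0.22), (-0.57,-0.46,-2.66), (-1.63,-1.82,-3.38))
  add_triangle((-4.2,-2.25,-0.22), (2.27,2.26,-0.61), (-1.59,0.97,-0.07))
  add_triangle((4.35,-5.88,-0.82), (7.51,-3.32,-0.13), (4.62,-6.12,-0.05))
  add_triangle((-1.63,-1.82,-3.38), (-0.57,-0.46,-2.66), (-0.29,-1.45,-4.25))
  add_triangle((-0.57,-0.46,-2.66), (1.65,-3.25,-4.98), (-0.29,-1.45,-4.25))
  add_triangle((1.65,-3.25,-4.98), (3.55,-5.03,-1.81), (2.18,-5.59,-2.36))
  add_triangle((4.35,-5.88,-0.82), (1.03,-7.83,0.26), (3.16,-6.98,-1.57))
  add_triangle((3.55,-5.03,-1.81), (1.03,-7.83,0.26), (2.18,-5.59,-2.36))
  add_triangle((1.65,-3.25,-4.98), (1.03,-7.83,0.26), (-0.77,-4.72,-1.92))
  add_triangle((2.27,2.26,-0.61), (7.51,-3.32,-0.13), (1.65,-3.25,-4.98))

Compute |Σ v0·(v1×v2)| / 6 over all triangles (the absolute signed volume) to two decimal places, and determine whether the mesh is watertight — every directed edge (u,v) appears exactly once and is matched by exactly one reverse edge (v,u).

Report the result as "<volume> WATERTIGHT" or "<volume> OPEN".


Per-triangle v0·(v1×v2)/6:
  t1: -1.0075
  t2: +15.9309
  t3: +9.8373
  t4: +1.3620
  t5: +26.1947
  t6: +1.1413
  t7: +5.5311
  t8: +11.6498
  t9: +5.3919
  t10: +3.8726
  t11: +2.7060
  t12: +1.7430
  t13: +4.2165
  t14: +42.4448
  t15: +2.4772
  t16: +5.4345
  t17: +2.0912
  t18: +2.9932
  t19: +2.0768
  t20: +1.3865
  t21: -0.9392
  t22: +3.9493
  t23: +0.6271
  t24: +0.2040
  t25: +5.4509
  t26: +5.4393
  t27: +5.8679
  t28: +12.5482
  t29: +22.0263
Σ = +202.6473 → |volume| = 202.65

Directed edges: 87 total; 9 unmatched, e.g. (-4.2,-2.25,-0.22)→(1.65,-3.25,-4.98) → open.

202.65 OPEN


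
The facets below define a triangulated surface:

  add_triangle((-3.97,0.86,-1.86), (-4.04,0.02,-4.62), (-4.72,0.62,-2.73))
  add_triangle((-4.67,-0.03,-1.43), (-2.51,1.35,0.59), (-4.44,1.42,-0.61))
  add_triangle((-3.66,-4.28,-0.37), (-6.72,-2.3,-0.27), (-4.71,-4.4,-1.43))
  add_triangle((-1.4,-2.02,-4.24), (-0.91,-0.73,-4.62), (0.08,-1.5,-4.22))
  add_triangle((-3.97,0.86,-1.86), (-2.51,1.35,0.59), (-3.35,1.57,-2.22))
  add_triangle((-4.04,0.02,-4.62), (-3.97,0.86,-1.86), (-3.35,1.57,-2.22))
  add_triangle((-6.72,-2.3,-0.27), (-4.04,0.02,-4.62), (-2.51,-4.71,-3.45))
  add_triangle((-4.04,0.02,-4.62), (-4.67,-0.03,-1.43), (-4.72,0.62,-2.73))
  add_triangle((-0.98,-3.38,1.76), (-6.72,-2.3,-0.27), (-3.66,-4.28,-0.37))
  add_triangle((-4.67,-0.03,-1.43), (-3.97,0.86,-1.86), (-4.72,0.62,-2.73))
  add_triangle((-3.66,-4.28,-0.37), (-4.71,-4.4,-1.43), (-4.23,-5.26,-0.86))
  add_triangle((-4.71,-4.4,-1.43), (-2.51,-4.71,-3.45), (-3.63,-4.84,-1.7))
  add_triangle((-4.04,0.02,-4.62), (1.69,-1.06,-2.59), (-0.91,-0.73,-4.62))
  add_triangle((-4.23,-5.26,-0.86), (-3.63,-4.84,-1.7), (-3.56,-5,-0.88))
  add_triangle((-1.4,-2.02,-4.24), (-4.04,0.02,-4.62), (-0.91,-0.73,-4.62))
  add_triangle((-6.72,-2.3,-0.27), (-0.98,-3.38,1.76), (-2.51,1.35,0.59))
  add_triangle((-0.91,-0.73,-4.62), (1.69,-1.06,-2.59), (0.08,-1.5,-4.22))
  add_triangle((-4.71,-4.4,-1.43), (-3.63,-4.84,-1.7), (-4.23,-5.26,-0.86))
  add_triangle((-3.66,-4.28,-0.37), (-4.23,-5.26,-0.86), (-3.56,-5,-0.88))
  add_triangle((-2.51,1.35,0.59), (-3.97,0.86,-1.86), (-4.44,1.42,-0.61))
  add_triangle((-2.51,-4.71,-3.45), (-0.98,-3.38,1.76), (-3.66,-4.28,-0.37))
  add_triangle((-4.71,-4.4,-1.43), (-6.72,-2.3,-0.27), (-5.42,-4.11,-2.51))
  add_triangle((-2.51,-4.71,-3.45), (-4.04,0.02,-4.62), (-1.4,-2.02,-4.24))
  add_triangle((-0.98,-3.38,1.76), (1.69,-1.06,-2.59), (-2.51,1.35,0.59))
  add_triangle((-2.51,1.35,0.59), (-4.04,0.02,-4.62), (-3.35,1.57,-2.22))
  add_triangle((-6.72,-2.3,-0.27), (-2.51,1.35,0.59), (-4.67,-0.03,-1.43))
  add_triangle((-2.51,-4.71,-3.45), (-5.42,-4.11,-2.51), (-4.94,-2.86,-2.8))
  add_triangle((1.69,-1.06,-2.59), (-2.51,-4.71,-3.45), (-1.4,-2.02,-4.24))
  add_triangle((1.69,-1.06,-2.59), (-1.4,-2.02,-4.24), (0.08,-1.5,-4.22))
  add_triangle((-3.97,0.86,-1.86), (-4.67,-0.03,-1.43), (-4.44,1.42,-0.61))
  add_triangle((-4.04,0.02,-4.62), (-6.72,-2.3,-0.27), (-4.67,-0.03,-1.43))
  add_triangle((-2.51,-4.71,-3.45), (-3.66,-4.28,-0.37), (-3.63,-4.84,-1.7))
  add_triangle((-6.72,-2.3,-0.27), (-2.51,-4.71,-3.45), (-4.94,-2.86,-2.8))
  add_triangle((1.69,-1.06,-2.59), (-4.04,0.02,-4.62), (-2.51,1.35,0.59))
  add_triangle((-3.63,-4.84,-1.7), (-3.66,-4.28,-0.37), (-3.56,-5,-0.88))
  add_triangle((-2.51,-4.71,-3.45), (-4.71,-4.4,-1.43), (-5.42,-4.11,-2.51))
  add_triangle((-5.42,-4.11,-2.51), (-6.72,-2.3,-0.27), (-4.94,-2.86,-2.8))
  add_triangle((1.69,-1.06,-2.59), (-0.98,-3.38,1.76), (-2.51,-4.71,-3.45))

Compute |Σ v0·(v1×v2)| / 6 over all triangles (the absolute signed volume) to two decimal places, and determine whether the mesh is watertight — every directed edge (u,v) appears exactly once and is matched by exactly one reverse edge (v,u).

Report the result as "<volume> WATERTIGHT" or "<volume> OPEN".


Per-triangle v0·(v1×v2)/6:
  t1: +0.4328
  t2: +0.7347
  t3: +3.5108
  t4: +1.3096
  t5: +1.3336
  t6: +1.8916
  t7: +24.4879
  t8: +1.6664
  t9: +6.8612
  t10: +0.5593
  t11: +0.4746
  t12: +1.9472
  t13: -0.2978
  t14: +0.3528
  t15: +3.5799
  t16: +6.8077
  t17: +0.9550
  t18: +1.0967
  t19: +0.1213
  t20: +0.2489
  t21: +6.3683
  t22: +4.0239
  t23: +7.6003
  t24: -3.6806
  t25: -2.1685
  t26: +4.2873
  t27: +3.1298
  t28: +5.3467
  t29: +0.7371
  t30: +1.2431
  t31: +5.8784
  t32: +0.2829
  t33: -6.8346
  t34: +1.6230
  t35: -0.4918
  t36: +3.6164
  t37: +3.5685
  t38: +8.6669
Σ = +101.2710 → |volume| = 101.27

Directed edges: 114 total, each appears once with its reverse present → watertight.

101.27 WATERTIGHT


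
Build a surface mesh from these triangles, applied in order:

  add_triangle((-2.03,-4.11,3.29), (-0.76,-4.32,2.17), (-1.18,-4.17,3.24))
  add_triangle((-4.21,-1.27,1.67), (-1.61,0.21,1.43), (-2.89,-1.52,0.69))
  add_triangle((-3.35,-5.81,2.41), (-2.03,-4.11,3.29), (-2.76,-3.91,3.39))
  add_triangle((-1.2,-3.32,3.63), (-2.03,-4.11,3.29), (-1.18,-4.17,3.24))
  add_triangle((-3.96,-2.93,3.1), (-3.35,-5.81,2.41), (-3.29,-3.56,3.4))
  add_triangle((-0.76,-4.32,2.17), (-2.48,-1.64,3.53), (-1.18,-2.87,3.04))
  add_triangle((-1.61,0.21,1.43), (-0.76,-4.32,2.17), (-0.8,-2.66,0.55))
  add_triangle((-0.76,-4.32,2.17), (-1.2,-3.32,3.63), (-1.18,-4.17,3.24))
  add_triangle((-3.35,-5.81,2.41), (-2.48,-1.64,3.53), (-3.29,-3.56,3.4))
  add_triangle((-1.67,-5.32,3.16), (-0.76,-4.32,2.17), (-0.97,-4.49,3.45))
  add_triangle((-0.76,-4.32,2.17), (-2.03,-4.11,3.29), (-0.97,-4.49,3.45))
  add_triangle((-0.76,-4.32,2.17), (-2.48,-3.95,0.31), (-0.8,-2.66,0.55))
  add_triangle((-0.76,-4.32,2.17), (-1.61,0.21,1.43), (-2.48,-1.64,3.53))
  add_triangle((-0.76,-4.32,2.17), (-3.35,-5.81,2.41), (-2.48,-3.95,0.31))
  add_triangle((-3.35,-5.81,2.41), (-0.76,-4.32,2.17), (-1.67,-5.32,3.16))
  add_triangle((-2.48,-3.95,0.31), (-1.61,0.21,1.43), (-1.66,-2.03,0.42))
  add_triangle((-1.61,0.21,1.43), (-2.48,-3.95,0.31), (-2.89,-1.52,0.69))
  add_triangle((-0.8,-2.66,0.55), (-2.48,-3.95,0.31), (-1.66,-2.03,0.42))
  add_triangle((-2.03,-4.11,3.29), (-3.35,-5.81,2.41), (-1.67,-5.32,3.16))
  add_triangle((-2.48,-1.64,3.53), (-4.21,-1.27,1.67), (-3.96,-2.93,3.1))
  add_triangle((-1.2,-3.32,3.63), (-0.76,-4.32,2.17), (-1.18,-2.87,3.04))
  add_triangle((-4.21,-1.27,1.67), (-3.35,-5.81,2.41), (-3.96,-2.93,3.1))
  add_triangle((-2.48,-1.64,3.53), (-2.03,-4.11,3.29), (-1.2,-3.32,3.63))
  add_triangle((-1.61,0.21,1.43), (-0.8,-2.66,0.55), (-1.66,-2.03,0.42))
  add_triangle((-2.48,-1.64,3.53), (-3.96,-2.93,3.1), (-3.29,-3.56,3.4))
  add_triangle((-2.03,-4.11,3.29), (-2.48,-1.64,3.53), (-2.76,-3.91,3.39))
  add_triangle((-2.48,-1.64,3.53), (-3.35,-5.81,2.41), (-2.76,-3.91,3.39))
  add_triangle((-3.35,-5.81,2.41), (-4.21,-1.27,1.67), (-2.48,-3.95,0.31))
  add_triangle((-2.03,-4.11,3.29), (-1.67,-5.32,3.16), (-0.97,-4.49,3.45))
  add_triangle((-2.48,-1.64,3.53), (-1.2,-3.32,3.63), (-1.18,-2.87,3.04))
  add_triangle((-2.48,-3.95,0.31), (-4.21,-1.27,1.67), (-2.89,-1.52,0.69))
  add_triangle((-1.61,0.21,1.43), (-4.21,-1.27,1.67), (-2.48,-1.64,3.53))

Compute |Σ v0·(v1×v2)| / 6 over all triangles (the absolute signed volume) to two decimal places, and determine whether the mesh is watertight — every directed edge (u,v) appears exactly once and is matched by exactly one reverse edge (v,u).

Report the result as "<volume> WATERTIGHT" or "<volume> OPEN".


23.87 WATERTIGHT

Per-triangle v0·(v1×v2)/6:
  t1: +0.6839
  t2: -0.1371
  t3: +1.3577
  t4: +0.6154
  t5: +1.9707
  t6: -1.2066
  t7: -1.2993
  t8: +0.1228
  t9: +0.5568
  t10: +0.5682
  t11: -0.9652
  t12: +0.6102
  t13: -0.7862
  t14: +2.1525
  t15: +1.0861
  t16: +0.0681
  t17: -1.1888
  t18: -0.2359
  t19: +1.8314
  t20: +2.1436
  t21: -0.2450
  t22: +3.8331
  t23: +1.7803
  t24: -0.6853
  t25: +1.2864
  t26: +0.9612
  t27: +1.2321
  t28: +4.6979
  t29: +0.8443
  t30: -0.2394
  t31: +0.7189
  t32: +1.7381
Σ = +23.8707 → |volume| = 23.87

Directed edges: 96 total, each appears once with its reverse present → watertight.


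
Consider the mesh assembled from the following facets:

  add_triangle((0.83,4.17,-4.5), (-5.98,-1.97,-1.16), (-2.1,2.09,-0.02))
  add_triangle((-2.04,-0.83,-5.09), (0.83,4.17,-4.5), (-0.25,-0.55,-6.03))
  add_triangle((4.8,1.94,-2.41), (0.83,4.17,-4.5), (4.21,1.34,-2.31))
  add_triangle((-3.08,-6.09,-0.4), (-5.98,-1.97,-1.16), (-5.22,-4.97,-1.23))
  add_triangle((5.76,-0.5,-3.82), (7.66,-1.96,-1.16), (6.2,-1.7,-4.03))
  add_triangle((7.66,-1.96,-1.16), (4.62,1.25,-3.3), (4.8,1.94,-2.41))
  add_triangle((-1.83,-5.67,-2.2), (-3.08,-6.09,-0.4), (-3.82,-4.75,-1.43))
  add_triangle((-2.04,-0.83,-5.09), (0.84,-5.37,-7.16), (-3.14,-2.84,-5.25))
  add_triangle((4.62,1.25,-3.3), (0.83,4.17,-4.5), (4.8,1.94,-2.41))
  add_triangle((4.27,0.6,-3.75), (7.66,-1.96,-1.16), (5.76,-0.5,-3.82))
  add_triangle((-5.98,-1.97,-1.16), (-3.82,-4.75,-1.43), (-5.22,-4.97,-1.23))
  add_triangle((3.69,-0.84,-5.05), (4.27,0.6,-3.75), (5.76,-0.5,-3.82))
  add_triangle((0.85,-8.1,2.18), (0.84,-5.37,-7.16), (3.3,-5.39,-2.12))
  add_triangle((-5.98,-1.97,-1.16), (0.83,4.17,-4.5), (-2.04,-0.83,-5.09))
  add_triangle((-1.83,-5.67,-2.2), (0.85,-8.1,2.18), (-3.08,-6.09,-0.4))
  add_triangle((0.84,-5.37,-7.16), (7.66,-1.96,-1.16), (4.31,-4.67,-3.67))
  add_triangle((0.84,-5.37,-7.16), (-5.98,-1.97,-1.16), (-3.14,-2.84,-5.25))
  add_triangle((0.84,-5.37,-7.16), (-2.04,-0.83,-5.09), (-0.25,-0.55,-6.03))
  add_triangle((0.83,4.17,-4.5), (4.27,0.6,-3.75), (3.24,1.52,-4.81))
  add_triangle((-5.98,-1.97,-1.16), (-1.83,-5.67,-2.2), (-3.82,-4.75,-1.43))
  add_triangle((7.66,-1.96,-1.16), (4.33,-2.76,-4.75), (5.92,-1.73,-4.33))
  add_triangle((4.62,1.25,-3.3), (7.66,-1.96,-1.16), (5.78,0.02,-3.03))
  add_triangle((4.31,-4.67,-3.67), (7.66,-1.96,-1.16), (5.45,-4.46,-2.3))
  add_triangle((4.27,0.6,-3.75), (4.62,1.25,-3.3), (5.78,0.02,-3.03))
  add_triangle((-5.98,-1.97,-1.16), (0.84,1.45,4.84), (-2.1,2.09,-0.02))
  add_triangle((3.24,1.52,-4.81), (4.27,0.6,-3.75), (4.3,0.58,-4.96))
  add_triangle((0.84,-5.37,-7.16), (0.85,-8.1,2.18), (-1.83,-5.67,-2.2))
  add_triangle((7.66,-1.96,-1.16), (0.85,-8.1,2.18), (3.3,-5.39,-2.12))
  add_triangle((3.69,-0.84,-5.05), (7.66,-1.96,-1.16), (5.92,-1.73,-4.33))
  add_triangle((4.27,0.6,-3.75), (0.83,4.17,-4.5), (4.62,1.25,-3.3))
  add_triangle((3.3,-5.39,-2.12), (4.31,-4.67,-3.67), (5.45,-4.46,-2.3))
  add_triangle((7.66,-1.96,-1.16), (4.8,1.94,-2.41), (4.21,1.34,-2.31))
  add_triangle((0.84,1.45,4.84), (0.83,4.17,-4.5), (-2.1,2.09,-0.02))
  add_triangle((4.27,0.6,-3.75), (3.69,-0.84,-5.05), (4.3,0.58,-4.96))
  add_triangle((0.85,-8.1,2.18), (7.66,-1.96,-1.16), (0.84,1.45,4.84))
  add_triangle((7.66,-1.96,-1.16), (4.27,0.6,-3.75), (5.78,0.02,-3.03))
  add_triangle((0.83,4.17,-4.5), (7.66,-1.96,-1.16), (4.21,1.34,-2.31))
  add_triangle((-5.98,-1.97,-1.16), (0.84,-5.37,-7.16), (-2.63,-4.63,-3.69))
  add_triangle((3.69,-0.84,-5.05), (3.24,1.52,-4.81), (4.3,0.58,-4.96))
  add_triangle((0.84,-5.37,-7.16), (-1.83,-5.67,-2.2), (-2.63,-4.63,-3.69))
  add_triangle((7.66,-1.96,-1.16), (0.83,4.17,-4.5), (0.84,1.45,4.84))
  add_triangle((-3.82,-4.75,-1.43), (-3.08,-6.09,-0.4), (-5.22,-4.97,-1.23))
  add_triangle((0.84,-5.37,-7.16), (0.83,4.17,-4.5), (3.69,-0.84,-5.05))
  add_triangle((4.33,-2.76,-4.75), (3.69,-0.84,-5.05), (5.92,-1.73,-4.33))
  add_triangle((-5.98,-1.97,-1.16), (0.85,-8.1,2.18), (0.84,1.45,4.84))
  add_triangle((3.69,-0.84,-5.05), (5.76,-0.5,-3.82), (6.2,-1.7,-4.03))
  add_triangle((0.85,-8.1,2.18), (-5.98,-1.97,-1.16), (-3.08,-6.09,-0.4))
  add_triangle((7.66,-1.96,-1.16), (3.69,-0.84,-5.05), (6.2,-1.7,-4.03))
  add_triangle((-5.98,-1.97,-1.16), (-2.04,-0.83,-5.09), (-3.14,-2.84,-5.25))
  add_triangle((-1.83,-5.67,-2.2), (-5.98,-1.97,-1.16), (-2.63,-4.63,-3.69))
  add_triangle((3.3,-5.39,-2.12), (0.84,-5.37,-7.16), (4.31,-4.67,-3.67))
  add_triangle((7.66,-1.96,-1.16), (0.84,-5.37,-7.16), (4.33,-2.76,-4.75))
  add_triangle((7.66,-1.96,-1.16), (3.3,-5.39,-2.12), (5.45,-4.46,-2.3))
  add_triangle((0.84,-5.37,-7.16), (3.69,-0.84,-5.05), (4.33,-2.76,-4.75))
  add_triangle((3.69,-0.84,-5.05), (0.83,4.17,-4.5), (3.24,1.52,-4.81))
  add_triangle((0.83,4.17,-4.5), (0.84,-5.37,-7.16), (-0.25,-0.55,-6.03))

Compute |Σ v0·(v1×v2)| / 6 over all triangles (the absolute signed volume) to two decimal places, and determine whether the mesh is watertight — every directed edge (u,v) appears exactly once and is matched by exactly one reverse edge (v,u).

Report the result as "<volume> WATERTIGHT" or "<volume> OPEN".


Per-triangle v0·(v1×v2)/6:
  t1: +14.4271
  t2: +8.0457
  t3: -1.7830
  t4: +1.7395
  t5: +4.2705
  t6: +5.2917
  t7: +3.8073
  t8: +9.9363
  t9: +5.0238
  t10: +2.5113
  t11: +1.4754
  t12: +2.8835
  t13: +30.4329
  t14: +18.9644
  t15: +12.0320
  t16: +12.1702
  t17: +12.9404
  t18: +9.0881
  t19: +2.8096
  t20: +2.9409
  t21: +6.1167
  t22: +1.7142
  t23: +5.0927
  t24: +1.3019
  t25: +12.5143
  t26: +0.9307
  t27: +29.5622
  t28: +29.7033
  t29: +1.6907
  t30: +3.7972
  t31: +3.7670
  t32: -1.5706
  t33: +12.0561
  t34: +1.1132
  t35: +54.8940
  t36: +1.2828
  t37: -4.1420
  t38: +9.5729
  t39: +1.6444
  t40: +10.0524
  t41: +37.0886
  t42: +1.7710
  t43: +26.8269
  t44: +3.8394
  t45: +41.4196
  t46: +2.9438
  t47: +8.5441
  t48: -1.0623
  t49: +7.7170
  t50: +9.1382
  t51: +10.6100
  t52: +12.1126
  t53: +2.2168
  t54: +10.3037
  t55: +3.6631
  t56: +10.0524
Σ = +527.2867 → |volume| = 527.29

Directed edges: 168 total, each appears once with its reverse present → watertight.

527.29 WATERTIGHT


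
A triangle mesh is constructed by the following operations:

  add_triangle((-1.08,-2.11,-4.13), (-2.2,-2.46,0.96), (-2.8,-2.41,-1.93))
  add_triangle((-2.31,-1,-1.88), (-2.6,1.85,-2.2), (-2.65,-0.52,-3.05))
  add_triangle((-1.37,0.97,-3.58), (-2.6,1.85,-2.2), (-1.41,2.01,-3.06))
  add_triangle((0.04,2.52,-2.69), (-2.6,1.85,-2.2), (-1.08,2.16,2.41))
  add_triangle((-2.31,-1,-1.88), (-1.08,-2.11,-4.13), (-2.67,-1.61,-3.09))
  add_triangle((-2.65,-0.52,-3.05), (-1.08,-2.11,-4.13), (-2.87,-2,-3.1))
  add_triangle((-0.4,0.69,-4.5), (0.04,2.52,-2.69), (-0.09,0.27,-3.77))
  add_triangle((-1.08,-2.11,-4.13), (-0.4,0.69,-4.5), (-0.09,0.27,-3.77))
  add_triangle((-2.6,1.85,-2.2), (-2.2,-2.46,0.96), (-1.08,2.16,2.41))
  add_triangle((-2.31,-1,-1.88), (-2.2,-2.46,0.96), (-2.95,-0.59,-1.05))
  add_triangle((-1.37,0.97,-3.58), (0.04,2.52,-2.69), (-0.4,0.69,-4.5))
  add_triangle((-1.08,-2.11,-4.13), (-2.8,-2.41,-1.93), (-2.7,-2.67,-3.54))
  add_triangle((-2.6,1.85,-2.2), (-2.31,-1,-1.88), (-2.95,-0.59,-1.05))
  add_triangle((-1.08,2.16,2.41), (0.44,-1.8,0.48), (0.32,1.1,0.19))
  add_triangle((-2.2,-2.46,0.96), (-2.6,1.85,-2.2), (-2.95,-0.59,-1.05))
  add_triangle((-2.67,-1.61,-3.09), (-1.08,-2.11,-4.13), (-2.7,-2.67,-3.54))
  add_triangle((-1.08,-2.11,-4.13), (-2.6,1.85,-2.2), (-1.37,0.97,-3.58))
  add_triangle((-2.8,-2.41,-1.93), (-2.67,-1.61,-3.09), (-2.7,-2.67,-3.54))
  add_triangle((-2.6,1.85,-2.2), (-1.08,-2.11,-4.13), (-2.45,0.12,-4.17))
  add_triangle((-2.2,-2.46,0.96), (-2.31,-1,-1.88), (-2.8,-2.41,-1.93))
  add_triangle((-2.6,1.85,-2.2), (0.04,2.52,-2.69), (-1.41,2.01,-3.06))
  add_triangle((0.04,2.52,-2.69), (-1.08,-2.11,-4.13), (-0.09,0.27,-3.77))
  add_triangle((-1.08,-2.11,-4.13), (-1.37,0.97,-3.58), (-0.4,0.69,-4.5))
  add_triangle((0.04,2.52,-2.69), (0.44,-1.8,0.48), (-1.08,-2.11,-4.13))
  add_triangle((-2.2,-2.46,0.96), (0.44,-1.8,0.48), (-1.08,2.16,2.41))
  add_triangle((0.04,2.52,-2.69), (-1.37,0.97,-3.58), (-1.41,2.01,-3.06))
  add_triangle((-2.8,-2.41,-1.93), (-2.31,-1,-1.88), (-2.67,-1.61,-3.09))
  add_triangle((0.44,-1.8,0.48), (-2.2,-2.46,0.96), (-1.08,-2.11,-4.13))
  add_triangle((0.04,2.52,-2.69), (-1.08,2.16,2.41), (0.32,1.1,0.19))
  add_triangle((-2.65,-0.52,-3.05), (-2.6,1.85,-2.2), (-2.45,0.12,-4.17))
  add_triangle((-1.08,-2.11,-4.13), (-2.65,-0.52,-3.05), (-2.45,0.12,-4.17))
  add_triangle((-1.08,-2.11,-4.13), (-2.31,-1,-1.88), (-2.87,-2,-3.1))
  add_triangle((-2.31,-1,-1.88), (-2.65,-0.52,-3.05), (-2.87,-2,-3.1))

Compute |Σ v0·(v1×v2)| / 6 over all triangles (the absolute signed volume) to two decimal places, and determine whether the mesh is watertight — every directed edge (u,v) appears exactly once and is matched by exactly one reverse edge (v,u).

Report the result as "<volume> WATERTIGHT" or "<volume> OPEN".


49.01 OPEN

Per-triangle v0·(v1×v2)/6:
  t1: +2.2591
  t2: +1.0031
  t3: +1.0600
  t4: +5.3131
  t5: -0.0114
  t6: +2.0024
  t7: +0.4519
  t8: +0.6690
  t9: +7.4993
  t10: +1.5116
  t11: +1.7506
  t12: +0.3781
  t13: +1.5697
  t14: +0.6076
  t15: +0.7652
  t16: +1.0658
  t17: +3.0128
  t18: +0.7409
  t19: -0.3533
  t20: +1.0660
  t21: +0.8734
  t22: -1.2776
  t23: +2.3891
  t24: +1.8896
  t25: +2.4591
  t26: +1.0089
  t27: +0.4839
  t28: +4.0893
  t29: +1.2377
  t30: +1.6177
  t31: +1.8979
  t32: -0.4650
  t33: +0.4451
Σ = +49.0107 → |volume| = 49.01

Directed edges: 99 total; 3 unmatched, e.g. (0.44,-1.8,0.48)→(0.32,1.1,0.19) → open.


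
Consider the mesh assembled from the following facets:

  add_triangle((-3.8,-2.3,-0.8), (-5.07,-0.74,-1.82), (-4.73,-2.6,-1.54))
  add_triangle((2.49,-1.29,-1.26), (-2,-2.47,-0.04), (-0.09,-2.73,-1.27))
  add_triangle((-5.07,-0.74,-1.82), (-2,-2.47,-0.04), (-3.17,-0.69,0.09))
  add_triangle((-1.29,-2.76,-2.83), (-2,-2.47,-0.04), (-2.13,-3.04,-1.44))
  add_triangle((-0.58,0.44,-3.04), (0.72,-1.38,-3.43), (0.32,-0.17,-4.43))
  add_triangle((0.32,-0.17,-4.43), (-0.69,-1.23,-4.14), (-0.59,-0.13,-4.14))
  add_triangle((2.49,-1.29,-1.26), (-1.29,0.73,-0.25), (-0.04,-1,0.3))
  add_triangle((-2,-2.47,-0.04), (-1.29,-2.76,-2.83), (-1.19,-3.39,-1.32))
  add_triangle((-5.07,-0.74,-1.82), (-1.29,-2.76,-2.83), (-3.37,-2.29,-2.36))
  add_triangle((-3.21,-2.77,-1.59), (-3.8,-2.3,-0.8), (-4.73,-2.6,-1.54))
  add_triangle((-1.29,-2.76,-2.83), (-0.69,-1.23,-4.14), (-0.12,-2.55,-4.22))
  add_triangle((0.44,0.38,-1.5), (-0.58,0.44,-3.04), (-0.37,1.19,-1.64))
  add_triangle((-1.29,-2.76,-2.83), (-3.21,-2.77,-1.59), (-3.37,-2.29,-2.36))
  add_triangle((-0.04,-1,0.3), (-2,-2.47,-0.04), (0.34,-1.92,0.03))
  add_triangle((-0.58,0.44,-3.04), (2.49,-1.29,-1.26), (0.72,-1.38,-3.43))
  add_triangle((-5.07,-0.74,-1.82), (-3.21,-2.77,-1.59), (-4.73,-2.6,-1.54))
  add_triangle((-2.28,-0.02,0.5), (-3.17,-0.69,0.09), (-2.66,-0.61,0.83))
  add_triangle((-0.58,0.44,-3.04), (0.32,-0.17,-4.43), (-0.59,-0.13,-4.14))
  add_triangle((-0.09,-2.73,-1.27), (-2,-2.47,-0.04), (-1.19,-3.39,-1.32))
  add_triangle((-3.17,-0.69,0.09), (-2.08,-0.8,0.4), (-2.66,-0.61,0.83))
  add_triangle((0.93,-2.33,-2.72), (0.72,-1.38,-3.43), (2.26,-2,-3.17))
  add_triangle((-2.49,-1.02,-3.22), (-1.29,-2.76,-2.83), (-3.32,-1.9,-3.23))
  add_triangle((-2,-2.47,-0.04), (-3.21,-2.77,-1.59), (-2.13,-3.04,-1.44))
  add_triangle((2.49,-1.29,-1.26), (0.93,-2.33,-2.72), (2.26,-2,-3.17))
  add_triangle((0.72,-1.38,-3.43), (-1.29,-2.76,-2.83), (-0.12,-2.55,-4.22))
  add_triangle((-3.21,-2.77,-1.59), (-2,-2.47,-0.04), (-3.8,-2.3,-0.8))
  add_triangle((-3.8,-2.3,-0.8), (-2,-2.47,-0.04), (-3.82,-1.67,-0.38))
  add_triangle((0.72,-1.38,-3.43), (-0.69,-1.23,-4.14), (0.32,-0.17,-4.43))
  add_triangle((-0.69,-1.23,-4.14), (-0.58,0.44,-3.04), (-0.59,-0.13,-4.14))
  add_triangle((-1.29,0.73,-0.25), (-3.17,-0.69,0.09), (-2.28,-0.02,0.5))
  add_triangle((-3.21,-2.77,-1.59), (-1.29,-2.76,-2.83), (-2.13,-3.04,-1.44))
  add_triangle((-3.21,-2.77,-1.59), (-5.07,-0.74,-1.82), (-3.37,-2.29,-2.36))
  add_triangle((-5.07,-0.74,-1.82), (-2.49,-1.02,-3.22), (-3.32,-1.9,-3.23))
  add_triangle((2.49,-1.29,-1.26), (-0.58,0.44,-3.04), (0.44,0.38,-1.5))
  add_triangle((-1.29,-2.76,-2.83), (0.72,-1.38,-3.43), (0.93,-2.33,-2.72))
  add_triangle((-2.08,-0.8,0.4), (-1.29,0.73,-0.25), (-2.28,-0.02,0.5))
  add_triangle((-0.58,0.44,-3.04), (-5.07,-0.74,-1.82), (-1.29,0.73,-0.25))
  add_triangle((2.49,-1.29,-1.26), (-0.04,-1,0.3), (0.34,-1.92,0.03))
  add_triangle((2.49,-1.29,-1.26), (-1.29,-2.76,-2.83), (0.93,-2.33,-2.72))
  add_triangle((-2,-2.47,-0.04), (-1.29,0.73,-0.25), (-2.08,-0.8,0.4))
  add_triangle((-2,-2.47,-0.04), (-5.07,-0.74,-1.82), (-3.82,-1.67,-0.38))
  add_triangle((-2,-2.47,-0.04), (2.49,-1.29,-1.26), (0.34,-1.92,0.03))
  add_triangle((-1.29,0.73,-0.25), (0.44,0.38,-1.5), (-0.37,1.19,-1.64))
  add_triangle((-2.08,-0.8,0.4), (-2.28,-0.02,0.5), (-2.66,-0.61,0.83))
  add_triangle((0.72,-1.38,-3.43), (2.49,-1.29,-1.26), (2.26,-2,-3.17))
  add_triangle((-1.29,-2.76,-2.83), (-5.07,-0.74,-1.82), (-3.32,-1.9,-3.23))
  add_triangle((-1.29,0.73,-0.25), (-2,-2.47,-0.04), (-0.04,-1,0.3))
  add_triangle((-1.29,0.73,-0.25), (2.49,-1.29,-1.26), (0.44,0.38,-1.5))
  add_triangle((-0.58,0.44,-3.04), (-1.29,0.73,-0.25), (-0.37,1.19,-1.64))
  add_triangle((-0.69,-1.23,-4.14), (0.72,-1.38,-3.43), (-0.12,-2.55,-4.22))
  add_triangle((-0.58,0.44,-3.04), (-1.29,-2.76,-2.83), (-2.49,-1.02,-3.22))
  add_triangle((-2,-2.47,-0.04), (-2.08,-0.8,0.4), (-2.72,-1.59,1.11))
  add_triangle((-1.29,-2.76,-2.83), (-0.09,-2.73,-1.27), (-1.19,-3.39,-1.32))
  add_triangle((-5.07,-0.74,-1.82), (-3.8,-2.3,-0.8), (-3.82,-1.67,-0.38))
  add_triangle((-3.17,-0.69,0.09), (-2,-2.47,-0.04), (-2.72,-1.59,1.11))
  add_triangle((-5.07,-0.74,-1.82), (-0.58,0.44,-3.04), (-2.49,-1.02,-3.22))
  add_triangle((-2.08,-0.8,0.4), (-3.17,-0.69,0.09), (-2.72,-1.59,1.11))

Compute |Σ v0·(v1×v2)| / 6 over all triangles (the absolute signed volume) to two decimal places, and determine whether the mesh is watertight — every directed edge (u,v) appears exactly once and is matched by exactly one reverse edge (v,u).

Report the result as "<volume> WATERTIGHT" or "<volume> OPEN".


39.89 OPEN

Per-triangle v0·(v1×v2)/6:
  t1: +0.6773
  t2: +0.7019
  t3: +2.1298
  t4: +0.1608
  t5: -0.5429
  t6: +0.7242
  t7: -0.3753
  t8: +1.2909
  t9: +1.0967
  t10: +0.4373
  t11: +1.5044
  t12: +0.3552
  t13: +1.3331
  t14: +0.2273
  t15: +1.5706
  t16: +1.0134
  t17: +0.1970
  t18: +0.3484
  t19: +0.3197
  t20: +0.1328
  t21: +0.9777
  t22: +1.2451
  t23: +0.7646
  t24: +0.7802
  t25: +0.0145
  t26: +0.9288
  t27: +0.4933
  t28: +1.2851
  t29: +0.1483
  t30: +0.3046
  t31: +1.0698
  t32: +1.5719
  t33: +1.6514
  t34: +0.7671
  t35: +1.6637
  t36: -0.1741
  t37: +2.2918
  t38: +0.1169
  t39: +0.5290
  t40: -0.4742
  t41: -1.1872
  t42: +1.0554
  t43: -0.1221
  t44: -0.0858
  t45: +0.2081
  t46: +1.5983
  t47: +0.1619
  t48: -0.1951
  t49: +0.5795
  t50: +1.0100
  t51: +2.4474
  t52: -0.4261
  t53: +0.8987
  t54: +0.9317
  t55: +1.1612
  t56: +2.6023
  t57: -0.0097
Σ = +39.8867 → |volume| = 39.89

Directed edges: 171 total; 9 unmatched, e.g. (-0.09,-2.73,-1.27)→(2.49,-1.29,-1.26) → open.


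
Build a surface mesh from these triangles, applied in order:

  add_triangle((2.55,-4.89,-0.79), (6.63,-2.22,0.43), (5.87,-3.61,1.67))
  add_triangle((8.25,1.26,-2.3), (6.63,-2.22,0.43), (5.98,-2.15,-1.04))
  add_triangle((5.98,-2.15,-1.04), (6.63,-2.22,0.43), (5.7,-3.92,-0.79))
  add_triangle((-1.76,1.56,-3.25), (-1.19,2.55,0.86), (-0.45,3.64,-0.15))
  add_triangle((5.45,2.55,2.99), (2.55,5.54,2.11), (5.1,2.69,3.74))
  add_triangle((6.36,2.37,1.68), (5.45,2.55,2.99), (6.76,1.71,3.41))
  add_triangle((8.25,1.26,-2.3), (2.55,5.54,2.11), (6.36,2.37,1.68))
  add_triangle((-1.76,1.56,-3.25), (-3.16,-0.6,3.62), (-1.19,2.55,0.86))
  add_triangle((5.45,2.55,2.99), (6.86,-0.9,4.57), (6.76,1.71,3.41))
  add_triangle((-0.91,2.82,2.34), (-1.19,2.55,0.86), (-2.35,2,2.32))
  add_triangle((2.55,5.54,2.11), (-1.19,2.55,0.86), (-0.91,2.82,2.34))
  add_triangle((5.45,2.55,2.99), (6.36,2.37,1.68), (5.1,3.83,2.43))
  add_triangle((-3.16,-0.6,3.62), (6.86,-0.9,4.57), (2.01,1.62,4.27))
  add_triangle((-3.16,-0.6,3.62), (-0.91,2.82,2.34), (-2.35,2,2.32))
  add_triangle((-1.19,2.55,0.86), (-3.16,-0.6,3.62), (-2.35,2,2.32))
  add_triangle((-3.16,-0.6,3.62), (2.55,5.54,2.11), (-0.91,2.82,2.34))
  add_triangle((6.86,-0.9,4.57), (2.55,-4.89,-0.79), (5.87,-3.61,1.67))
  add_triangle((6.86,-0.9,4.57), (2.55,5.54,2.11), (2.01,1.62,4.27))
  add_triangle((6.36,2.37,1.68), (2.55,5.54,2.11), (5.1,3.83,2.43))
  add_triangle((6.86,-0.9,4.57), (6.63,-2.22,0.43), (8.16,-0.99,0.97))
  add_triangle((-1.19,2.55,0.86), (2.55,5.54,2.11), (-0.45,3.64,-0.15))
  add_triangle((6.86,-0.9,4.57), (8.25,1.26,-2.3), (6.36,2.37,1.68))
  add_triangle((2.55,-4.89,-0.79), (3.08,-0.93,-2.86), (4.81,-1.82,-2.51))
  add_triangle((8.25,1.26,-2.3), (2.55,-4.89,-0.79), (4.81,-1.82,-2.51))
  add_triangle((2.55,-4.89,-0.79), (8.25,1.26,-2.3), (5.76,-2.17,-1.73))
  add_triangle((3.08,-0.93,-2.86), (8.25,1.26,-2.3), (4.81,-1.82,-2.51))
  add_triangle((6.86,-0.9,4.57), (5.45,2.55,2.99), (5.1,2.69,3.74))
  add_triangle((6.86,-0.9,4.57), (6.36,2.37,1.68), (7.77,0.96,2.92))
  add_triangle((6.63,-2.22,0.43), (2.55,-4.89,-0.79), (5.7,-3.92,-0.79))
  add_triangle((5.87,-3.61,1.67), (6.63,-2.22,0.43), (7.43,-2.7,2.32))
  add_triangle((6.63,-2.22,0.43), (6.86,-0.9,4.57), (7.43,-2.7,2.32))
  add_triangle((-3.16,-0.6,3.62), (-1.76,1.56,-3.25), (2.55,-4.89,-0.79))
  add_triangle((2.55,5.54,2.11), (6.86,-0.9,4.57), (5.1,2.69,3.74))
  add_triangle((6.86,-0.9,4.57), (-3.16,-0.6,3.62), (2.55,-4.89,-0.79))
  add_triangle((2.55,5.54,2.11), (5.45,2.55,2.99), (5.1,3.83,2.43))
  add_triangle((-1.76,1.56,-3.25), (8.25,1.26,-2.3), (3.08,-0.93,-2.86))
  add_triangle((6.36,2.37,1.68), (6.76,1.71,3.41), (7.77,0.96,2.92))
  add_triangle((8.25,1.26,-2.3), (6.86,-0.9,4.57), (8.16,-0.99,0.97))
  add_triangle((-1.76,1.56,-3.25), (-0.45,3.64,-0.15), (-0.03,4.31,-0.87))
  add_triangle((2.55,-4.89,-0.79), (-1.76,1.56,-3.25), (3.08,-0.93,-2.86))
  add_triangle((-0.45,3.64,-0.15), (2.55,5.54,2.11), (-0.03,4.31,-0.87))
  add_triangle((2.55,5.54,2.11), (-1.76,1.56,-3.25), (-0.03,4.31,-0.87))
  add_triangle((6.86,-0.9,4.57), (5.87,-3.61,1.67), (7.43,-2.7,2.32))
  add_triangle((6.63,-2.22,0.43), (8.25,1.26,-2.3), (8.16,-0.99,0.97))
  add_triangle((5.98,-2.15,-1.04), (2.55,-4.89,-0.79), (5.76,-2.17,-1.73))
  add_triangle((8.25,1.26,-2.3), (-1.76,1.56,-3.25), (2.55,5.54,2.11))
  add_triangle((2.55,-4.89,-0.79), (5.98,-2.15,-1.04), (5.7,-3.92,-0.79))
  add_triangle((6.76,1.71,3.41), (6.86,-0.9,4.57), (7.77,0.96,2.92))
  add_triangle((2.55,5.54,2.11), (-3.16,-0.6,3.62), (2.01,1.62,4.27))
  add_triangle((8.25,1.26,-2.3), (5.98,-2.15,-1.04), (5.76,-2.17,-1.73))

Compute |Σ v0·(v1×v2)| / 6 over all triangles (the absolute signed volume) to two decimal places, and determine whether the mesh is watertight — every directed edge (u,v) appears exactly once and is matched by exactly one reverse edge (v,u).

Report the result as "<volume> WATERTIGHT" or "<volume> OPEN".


326.36 WATERTIGHT

Per-triangle v0·(v1×v2)/6:
  t1: +7.4863
  t2: +6.8090
  t3: +2.9843
  t4: +2.6081
  t5: +3.5233
  t6: +2.2234
  t7: +19.0298
  t8: +7.1972
  t9: +2.1793
  t10: +1.1202
  t11: +2.9897
  t12: +2.5752
  t13: +15.7301
  t14: +2.2581
  t15: +0.1043
  t16: +4.4752
  t17: +3.5885
  t18: +18.8004
  t19: +2.3302
  t20: +7.2614
  t21: +3.1349
  t22: +21.7145
  t23: +3.8400
  t24: +8.2085
  t25: -0.5698
  t26: +4.7789
  t27: +3.7391
  t28: -2.4796
  t29: +3.0487
  t30: +3.0379
  t31: +3.8044
  t32: +12.7794
  t33: -0.7209
  t34: +32.7057
  t35: +2.3854
  t36: +12.2354
  t37: +2.5884
  t38: +11.2425
  t39: +1.6301
  t40: +9.4969
  t41: +2.0721
  t42: +1.4014
  t43: +4.1192
  t44: +7.4173
  t45: +2.8497
  t46: +33.5849
  t47: +1.4432
  t48: +4.2245
  t49: +14.2197
  t50: +3.1529
Σ = +326.3593 → |volume| = 326.36

Directed edges: 150 total, each appears once with its reverse present → watertight.


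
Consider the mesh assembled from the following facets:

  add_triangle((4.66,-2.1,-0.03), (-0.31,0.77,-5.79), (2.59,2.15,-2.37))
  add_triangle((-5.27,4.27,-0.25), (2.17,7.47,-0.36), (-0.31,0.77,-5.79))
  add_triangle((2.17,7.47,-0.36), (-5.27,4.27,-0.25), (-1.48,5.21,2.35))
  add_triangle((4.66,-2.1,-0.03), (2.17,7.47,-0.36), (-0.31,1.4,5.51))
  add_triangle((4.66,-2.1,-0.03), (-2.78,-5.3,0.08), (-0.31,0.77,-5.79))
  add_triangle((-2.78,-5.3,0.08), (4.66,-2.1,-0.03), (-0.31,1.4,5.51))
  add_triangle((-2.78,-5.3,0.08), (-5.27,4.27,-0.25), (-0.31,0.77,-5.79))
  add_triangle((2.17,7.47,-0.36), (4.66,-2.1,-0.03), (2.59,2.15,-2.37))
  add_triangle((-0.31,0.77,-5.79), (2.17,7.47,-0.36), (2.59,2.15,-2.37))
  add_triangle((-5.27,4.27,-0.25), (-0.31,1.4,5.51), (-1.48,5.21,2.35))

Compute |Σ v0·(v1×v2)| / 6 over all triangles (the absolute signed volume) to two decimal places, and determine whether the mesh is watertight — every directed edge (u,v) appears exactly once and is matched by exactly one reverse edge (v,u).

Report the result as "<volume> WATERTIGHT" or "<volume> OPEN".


261.00 OPEN

Per-triangle v0·(v1×v2)/6:
  t1: +13.7701
  t2: +46.6005
  t3: +21.2478
  t4: +36.4778
  t5: +29.4470
  t6: +28.0929
  t7: +38.2144
  t8: +14.5492
  t9: +15.5830
  t10: +17.0206
Σ = +261.0032 → |volume| = 261.00

Directed edges: 30 total; 6 unmatched, e.g. (-1.48,5.21,2.35)→(2.17,7.47,-0.36) → open.


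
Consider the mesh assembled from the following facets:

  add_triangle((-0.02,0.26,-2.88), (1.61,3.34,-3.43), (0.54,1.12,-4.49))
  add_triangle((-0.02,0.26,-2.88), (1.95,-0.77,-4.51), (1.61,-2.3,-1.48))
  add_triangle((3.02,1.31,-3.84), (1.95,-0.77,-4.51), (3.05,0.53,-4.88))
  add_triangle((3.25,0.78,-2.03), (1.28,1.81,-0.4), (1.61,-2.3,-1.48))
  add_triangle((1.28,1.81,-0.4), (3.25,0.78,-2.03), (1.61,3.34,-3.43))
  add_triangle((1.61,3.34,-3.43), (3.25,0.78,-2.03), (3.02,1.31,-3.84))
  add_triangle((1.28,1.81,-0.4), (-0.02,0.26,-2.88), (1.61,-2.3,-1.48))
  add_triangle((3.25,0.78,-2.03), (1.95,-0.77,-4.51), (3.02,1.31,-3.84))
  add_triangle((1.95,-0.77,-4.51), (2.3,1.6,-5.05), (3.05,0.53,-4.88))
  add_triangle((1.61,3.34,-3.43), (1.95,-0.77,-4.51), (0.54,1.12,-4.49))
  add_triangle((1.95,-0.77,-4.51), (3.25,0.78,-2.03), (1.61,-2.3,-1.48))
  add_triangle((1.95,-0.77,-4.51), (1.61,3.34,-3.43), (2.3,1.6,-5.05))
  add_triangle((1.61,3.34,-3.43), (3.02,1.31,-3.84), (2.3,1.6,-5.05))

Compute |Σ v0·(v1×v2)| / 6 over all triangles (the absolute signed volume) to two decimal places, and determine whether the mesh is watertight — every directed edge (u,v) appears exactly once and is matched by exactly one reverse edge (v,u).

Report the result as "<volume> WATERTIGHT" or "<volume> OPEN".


19.24 OPEN

Per-triangle v0·(v1×v2)/6:
  t1: +0.2704
  t2: +1.3989
  t3: +0.0043
  t4: +0.1952
  t5: +2.6126
  t6: +2.3571
  t7: -2.8781
  t8: +2.3536
  t9: +1.6204
  t10: +4.3151
  t11: +4.4722
  t12: +0.1088
  t13: +2.4069
Σ = +19.2375 → |volume| = 19.24

Directed edges: 39 total; 9 unmatched, e.g. (-0.02,0.26,-2.88)→(1.61,3.34,-3.43) → open.
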